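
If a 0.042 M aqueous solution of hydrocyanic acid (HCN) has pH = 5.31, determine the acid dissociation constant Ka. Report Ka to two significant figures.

Ka = 5.7 × 10^-10

[H+] = 10^(-5.31) = 4.90 × 10^-6 M
At equilibrium [HA] = 0.042 − 4.90 × 10^-6 = 4.20 × 10^-2 M
Ka = [H+][A-]/[HA] = (4.90 × 10^-6)² / 4.20 × 10^-2 = 5.7 × 10^-10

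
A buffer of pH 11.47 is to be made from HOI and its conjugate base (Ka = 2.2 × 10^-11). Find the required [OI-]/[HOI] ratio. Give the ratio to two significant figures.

pKa = -log(2.2 × 10^-11) = 10.658
pH = pKa + log(r) ⇒ log(r) = 11.47 − 10.658 = +0.812
r = [OI-]/[HOI] = 10^(+0.812) = 6.49

ratio = 6.5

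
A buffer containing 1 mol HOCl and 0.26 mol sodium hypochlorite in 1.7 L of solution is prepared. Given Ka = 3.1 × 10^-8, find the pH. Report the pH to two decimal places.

pH = 6.92

pKa = −log(3.1 × 10^-8) = 7.509
Henderson–Hasselbalch: pH = pKa + log([OCl-]/[HOCl]) = 7.509 + log(0.26/1)
pH = 7.509 + (-0.585) = 6.92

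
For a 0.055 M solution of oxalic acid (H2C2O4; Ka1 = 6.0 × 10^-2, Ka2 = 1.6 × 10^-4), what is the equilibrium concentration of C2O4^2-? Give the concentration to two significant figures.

First ionization gives [H+] ≈ [HC2O4-] = 3.48 × 10^-2 M.
Second step: Ka2 = [H+][C2O4^2-]/[HC2O4-] ≈ [C2O4^2-] (since [H+] ≈ [HC2O4-]).
So [C2O4^2-] ≈ Ka2.

1.6 × 10^-4 M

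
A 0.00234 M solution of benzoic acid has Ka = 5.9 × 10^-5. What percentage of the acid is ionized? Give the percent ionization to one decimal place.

14.7%

C6H5COOH ⇌ C6H5COO- + H+; let x = [H+] at equilibrium.
Solve x² + 5.9e-05x − 1.38e-07 = 0 → x = 3.43 × 10^-4 M
% ionization = x/C₀ × 100% = 3.43 × 10^-4/0.00234 × 100% = 14.7%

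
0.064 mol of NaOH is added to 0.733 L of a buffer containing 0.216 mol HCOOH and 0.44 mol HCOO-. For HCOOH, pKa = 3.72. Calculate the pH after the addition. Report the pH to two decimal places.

pH = 4.24

OH- converts HCOOH to HCOO-: HCOOH → 0.152 mol, HCOO- → 0.504 mol.
Henderson–Hasselbalch with mole ratio 0.504/0.152: pH = 3.72 + (+0.521)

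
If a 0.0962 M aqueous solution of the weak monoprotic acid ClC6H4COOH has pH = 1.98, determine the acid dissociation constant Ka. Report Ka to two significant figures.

Ka = 1.3 × 10^-3

[H+] = 10^(-1.98) = 1.05 × 10^-2 M
At equilibrium [HA] = 0.0962 − 1.05 × 10^-2 = 8.57 × 10^-2 M
Ka = [H+][A-]/[HA] = (1.05 × 10^-2)² / 8.57 × 10^-2 = 1.3 × 10^-3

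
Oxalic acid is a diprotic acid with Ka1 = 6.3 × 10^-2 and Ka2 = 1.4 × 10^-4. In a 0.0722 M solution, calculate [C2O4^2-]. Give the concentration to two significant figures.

First ionization gives [H+] ≈ [HC2O4-] = 4.29 × 10^-2 M.
Second step: Ka2 = [H+][C2O4^2-]/[HC2O4-] ≈ [C2O4^2-] (since [H+] ≈ [HC2O4-]).
So [C2O4^2-] ≈ Ka2.

1.4 × 10^-4 M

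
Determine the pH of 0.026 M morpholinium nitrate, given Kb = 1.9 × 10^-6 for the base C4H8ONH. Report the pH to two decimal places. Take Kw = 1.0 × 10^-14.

C4H8ONH2+ is the conjugate acid of the weak base C4H8ONH.
Ka = Kw/Kb = 1.0×10^-14 / 1.9 × 10^-6 = 5.26 × 10^-9
From the ICE table, Ka = x²/(0.026 − x) = 5.26 × 10^-9.
Assume x ≪ 0.026: x ≈ √(5.26 × 10^-9 × 0.026) = 1.17 × 10^-5 M
pH = −log(1.17 × 10^-5) = 4.93

pH = 4.93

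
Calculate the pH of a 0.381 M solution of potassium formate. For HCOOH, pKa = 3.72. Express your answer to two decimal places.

pH = 8.65

HCOO- is the conjugate base of the weak acid HCOOH.
Ka = 10^(−3.72) = 1.91 × 10^-4
Kb = Kw/Ka = 1.0×10^-14 / 1.91 × 10^-4 = 5.24 × 10^-11
Kb = [OH-]²/(0.381 − [OH-]) = 5.24 × 10^-11
Assume [OH-] ≪ 0.381: [OH-] ≈ √(5.24 × 10^-11 × 0.381) = 4.47 × 10^-6 M
pOH = 5.35, so pH = 14.00 − pOH = 8.65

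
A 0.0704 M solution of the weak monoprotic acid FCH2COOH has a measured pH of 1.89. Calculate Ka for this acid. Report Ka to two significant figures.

Ka = 2.9 × 10^-3

[H+] = 10^(-1.89) = 1.29 × 10^-2 M
At equilibrium [HA] = 0.0704 − 1.29 × 10^-2 = 5.75 × 10^-2 M
Ka = [H+][A-]/[HA] = (1.29 × 10^-2)² / 5.75 × 10^-2 = 2.9 × 10^-3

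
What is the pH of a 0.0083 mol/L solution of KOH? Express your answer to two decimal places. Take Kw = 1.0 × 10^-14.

pH = 11.92

KOH is a strong base; [OH-] = 0.0083 M.
pOH = -log(0.0083) = 2.08
pH = 14.00 - 2.08 = 11.92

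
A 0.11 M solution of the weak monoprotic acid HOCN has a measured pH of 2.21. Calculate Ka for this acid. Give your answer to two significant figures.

Ka = 3.7 × 10^-4

[H+] = 10^(-2.21) = 6.17 × 10^-3 M
At equilibrium [HA] = 0.11 − 6.17 × 10^-3 = 1.04 × 10^-1 M
Ka = [H+][A-]/[HA] = (6.17 × 10^-3)² / 1.04 × 10^-1 = 3.7 × 10^-4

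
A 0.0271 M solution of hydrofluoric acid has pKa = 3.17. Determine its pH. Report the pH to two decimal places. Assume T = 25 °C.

pH = 2.40

HF ⇌ F- + H+
Ka = 10^(−3.17) = 6.76 × 10^-4
Ka = x²/(0.0271 − x) = 6.76 × 10^-4
The 5% rule fails; solving x² + Ka·x − Ka·C₀ = 0 exactly:
x = [−0.000676 + √(0.000676² + 7.33e-05)]/2 = 3.96 × 10^-3 M
pH = −log(3.96 × 10^-3) = 2.40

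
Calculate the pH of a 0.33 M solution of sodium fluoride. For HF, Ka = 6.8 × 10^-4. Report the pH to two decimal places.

F- is the conjugate base of the weak acid HF.
Kb = Kw/Ka = 1.0×10^-14 / 6.8 × 10^-4 = 1.47 × 10^-11
Let x = [OH-] at equilibrium. Kb = x²/(0.33 − x).
Neglecting x in the denominator: x = √(1.47 × 10^-11 × 0.33) = 2.20 × 10^-6 M
pOH = 5.66, so pH = 14.00 − pOH = 8.34

pH = 8.34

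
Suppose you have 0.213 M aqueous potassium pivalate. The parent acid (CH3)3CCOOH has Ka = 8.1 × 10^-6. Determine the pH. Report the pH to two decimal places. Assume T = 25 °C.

(CH3)3CCOO- is the conjugate base of the weak acid (CH3)3CCOOH.
Kb = Kw/Ka = 1.0×10^-14 / 8.1 × 10^-6 = 1.23 × 10^-9
Let x = [OH-] at equilibrium. Kb = x²/(0.213 − x).
Assume x ≪ 0.213: x ≈ √(1.23 × 10^-9 × 0.213) = 1.62 × 10^-5 M
(x/C₀ = 0.0076% < 5%, so the approximation holds.)
pOH = −log(1.62 × 10^-5) = 4.79; pH = 14.00 − 4.79 = 9.21

pH = 9.21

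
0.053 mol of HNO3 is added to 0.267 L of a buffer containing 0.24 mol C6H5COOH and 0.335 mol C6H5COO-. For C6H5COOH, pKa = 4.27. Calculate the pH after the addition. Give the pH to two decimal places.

After neutralization: n(C6H5COOH) = 0.293 mol, n(C6H5COO-) = 0.282 mol.
pH = pKa + log(n_C6H5COO-/n_C6H5COOH) = 4.27 + log(0.282/0.293) = 4.27 + (-0.017)

pH = 4.25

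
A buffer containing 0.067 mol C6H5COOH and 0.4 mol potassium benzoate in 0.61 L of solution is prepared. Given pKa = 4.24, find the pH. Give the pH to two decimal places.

pH = 5.02

Henderson–Hasselbalch: pH = pKa + log([C6H5COO-]/[C6H5COOH]) = 4.24 + log(0.4/0.067)
pH = 4.24 + (+0.776) = 5.02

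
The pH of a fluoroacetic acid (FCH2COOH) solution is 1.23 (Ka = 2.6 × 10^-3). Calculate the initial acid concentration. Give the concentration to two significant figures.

[H+] = 10^(-1.23) = 5.89 × 10^-2 M = x
Ka = x²/(C₀ − x) ⇒ C₀ = x + x²/Ka
C₀ = 5.89 × 10^-2 + (5.89 × 10^-2)²/(2.6 × 10^-3) = 1.39 M

C₀ = 1.4 M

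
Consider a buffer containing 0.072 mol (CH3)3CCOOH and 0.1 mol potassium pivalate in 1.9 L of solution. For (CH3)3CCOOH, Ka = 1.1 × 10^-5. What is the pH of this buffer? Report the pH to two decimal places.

pKa = −log(1.1 × 10^-5) = 4.959
Using pH = pKa + log([base]/[acid]) with [base]/[acid] = 0.1/0.072:
pH = 4.959 + (+0.143) = 5.10

pH = 5.10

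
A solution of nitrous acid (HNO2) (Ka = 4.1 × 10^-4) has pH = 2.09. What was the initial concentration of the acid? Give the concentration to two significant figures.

C₀ = 1.7 × 10^-1 M

[H+] = 10^(-2.09) = 8.13 × 10^-3 M = x
Ka = x²/(C₀ − x) ⇒ C₀ = x + x²/Ka
C₀ = 8.13 × 10^-3 + (8.13 × 10^-3)²/(4.1 × 10^-4) = 1.69 × 10^-1 M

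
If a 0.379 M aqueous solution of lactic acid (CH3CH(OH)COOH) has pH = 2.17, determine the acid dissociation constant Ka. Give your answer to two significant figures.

[H+] = 10^(-2.17) = 6.76 × 10^-3 M
At equilibrium [HA] = 0.379 − 6.76 × 10^-3 = 3.72 × 10^-1 M
Ka = [H+][A-]/[HA] = (6.76 × 10^-3)² / 3.72 × 10^-1 = 1.2 × 10^-4

Ka = 1.2 × 10^-4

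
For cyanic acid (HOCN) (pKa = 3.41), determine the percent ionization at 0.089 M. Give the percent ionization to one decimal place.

6.4%

HOCN ⇌ OCN- + H+; let x = [H+] at equilibrium.
Ka = 10^(−3.41) = 3.89 × 10^-4
Solve x² + 0.000389x − 3.46e-05 = 0 → x = 5.69 × 10^-3 M
% ionization = x/C₀ × 100% = 5.69 × 10^-3/0.089 × 100% = 6.4%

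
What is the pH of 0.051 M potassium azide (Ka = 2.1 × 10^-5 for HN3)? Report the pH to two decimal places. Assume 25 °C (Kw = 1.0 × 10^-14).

pH = 8.69

N3- is the conjugate base of the weak acid HN3.
Kb = Kw/Ka = 1.0×10^-14 / 2.1 × 10^-5 = 4.76 × 10^-10
From the ICE table, Kb = x²/(0.051 − x) = 4.76 × 10^-10.
Since Kb ≪ C₀, x ≈ √(Kb·C₀) = 4.93 × 10^-6 M.
Check: 0.0097% ionized — well under 5%, approximation valid.
pOH = −log(4.93 × 10^-6) = 5.31; pH = 14.00 − 5.31 = 8.69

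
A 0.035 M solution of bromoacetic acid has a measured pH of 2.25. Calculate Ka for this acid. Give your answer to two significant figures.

[H+] = 10^(-2.25) = 5.62 × 10^-3 M
At equilibrium [HA] = 0.035 − 5.62 × 10^-3 = 2.94 × 10^-2 M
Ka = [H+][A-]/[HA] = (5.62 × 10^-3)² / 2.94 × 10^-2 = 1.1 × 10^-3

Ka = 1.1 × 10^-3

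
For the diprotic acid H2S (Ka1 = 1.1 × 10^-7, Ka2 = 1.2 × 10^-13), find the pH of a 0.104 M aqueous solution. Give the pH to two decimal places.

Ka1 ≫ Ka2, so treat the first dissociation as the only significant source of H+.
Ka1 = x²/(0.104 − x) = 1.1 × 10^-7
x ≈ √(1.1 × 10^-7 × 0.104) = 1.07 × 10^-4 M
pH = −log(1.07 × 10^-4) = 3.97

pH = 3.97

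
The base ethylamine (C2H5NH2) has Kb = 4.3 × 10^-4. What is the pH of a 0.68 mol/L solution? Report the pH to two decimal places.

C2H5NH2 + H2O ⇌ C2H5NH3+ + OH-
Let x = [OH-] at equilibrium. Kb = x²/(0.68 − x).
Neglecting x in the denominator: x = √(4.3 × 10^-4 × 0.68) = 1.71 × 10^-2 M
pOH = 1.77, so pH = 14.00 − pOH = 12.23

pH = 12.23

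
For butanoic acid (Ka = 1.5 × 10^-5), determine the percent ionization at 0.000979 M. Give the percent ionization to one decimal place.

11.6%

CH3(CH2)2COOH ⇌ CH3(CH2)2COO- + H+; let x = [H+] at equilibrium.
Solve x² + 1.5e-05x − 1.47e-08 = 0 → x = 1.14 × 10^-4 M
Fraction ionized = 1.14 × 10^-4 / 0.000979 = 0.1164 → 11.6%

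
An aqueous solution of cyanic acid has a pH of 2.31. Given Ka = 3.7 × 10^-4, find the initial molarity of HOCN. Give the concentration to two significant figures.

[H+] = 10^(-2.31) = 4.90 × 10^-3 M = x
Ka = x²/(C₀ − x) ⇒ C₀ = x + x²/Ka
C₀ = 4.90 × 10^-3 + (4.90 × 10^-3)²/(3.7 × 10^-4) = 6.98 × 10^-2 M

C₀ = 7.0 × 10^-2 M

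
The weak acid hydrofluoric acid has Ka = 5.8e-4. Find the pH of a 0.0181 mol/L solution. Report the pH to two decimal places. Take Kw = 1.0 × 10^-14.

pH = 2.53

HF ⇌ F- + H+
Let x = [H+] at equilibrium. Ka = x²/(0.0181 − x).
Here C₀/Ka ≈ 31.2, so the small-x approximation fails. Use the quadratic:
x = (−Ka + √(Ka² + 4·Ka·C₀))/2 = 2.96 × 10^-3 M
pH = −log[H+] = −log(2.96 × 10^-3) = 2.53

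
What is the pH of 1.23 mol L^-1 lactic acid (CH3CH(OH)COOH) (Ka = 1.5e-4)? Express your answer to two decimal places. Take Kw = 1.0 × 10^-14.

pH = 1.87

CH3CH(OH)COOH ⇌ CH3CH(OH)COO- + H+
Ka = [H+]²/(1.23 − [H+]) = 1.5 × 10^-4
Assume [H+] ≪ 1.23: [H+] ≈ √(1.5 × 10^-4 × 1.23) = 1.36 × 10^-2 M
Check: 1.1% ionized — well under 5%, approximation valid.
pH = −log[H+] = −log(1.36 × 10^-2) = 1.87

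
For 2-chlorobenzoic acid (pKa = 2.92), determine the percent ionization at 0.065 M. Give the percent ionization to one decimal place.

12.7%

ClC6H4COOH ⇌ ClC6H4COO- + H+; let x = [H+] at equilibrium.
Ka = 10^(−2.92) = 1.20 × 10^-3
Ka = x²/(C₀ − x); solving the quadratic gives x = 8.25 × 10^-3 M.
Fraction ionized = 8.25 × 10^-3 / 0.065 = 0.1269 → 12.7%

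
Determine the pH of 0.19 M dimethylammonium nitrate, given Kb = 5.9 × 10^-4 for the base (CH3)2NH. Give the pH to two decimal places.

pH = 5.75

(CH3)2NH2+ is the conjugate acid of the weak base (CH3)2NH.
Ka = Kw/Kb = 1.0×10^-14 / 5.9 × 10^-4 = 1.69 × 10^-11
Ka = [H+]²/(0.19 − [H+]) = 1.69 × 10^-11
Since Ka ≪ C₀, [H+] ≈ √(Ka·C₀) = 1.79 × 10^-6 M.
pH = −log(1.79 × 10^-6) = 5.75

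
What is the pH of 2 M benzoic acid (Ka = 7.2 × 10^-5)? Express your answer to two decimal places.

pH = 1.92

C6H5COOH ⇌ C6H5COO- + H+
Ka = x²/(2 − x) = 7.2 × 10^-5
Neglecting x in the denominator: x = √(7.2 × 10^-5 × 2) = 1.20 × 10^-2 M
pH = −log(1.20 × 10^-2) = 1.92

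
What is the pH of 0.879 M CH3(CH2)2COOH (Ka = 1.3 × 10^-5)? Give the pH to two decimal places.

pH = 2.47

CH3(CH2)2COOH ⇌ CH3(CH2)2COO- + H+
From the ICE table, Ka = [H+]²/(0.879 − [H+]) = 1.3 × 10^-5.
Assume [H+] ≪ 0.879: [H+] ≈ √(1.3 × 10^-5 × 0.879) = 3.38 × 10^-3 M
pH = −log(3.38 × 10^-3) = 2.47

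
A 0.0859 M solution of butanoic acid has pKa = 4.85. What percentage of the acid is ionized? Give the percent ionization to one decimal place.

CH3(CH2)2COOH ⇌ CH3(CH2)2COO- + H+; let x = [H+] at equilibrium.
Ka = 10^(−4.85) = 1.41 × 10^-5
x ≈ √(Ka·C₀) = √(1.41 × 10^-5 × 0.0859) = 1.10 × 10^-3 M
% ionization = x/C₀ × 100% = 1.10 × 10^-3/0.0859 × 100% = 1.3%

1.3%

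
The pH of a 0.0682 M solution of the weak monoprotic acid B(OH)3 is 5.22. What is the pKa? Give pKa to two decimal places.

pKa = 9.27

[H+] = 10^(-5.22) = 6.03 × 10^-6 M
At equilibrium [HA] = 0.0682 − 6.03 × 10^-6 = 6.82 × 10^-2 M
Ka = [H+][A-]/[HA] = (6.03 × 10^-6)² / 6.82 × 10^-2 = 5.33 × 10^-10
pKa = -log(5.33 × 10^-10) = 9.27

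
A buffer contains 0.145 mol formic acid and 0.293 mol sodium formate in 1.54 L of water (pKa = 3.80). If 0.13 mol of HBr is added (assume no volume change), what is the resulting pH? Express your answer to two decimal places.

pH = 3.57

After neutralization: n(HCOOH) = 0.275 mol, n(HCOO-) = 0.163 mol.
Henderson–Hasselbalch with mole ratio 0.163/0.275: pH = 3.80 + (-0.227)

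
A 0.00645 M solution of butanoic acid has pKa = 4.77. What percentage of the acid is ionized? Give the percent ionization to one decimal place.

5.0%

CH3(CH2)2COOH ⇌ CH3(CH2)2COO- + H+; let x = [H+] at equilibrium.
Ka = 10^(−4.77) = 1.70 × 10^-5
Solve x² + 1.7e-05x − 1.1e-07 = 0 → x = 3.23 × 10^-4 M
Fraction ionized = 3.23 × 10^-4 / 0.00645 = 0.0501 → 5.0%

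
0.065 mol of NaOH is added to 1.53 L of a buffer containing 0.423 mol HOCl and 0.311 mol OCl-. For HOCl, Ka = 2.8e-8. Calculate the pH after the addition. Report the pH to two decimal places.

OH- converts HOCl to OCl-: HOCl → 0.358 mol, OCl- → 0.376 mol.
pKa = −log(2.8 × 10^-8) = 7.553
pH = pKa + log([A⁻]/[HA]) = 7.553 + log(0.376/0.358) = 7.553 +0.021

pH = 7.57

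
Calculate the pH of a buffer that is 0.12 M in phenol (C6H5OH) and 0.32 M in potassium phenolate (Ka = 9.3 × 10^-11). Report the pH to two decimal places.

pH = 10.46

pKa = −log(9.3 × 10^-11) = 10.032
Using pH = pKa + log([base]/[acid]) with [base]/[acid] = 0.32/0.12:
pH = 10.032 + (+0.426) = 10.46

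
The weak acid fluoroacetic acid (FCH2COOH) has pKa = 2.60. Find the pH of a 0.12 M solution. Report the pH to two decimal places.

pH = 1.79

FCH2COOH ⇌ FCH2COO- + H+
Ka = 10^(−2.60) = 2.51 × 10^-3
Ka = [H+]²/(0.12 − [H+]) = 2.51 × 10^-3
Here C₀/Ka ≈ 47.8, so the small-[H+] approximation fails. Use the quadratic:
[H+] = (−Ka + √(Ka² + 4·Ka·C₀))/2 = 1.61 × 10^-2 M
pH = −log[H+] = −log(1.61 × 10^-2) = 1.79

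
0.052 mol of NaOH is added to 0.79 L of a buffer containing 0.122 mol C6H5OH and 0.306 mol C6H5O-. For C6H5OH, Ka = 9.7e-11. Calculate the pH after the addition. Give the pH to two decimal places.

After neutralization: n(C6H5OH) = 0.07 mol, n(C6H5O-) = 0.358 mol.
pKa = −log(9.7 × 10^-11) = 10.013
pH = pKa + log(n_C6H5O-/n_C6H5OH) = 10.013 + log(0.358/0.07) = 10.013 + (+0.709)

pH = 10.72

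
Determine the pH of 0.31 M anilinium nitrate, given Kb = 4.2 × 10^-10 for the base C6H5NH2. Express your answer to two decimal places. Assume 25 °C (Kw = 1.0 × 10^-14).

C6H5NH3+ is the conjugate acid of the weak base C6H5NH2.
Ka = Kw/Kb = 1.0×10^-14 / 4.2 × 10^-10 = 2.38 × 10^-5
From the ICE table, Ka = x²/(0.31 − x) = 2.38 × 10^-5.
Assume x ≪ 0.31: x ≈ √(2.38 × 10^-5 × 0.31) = 2.72 × 10^-3 M
pH = −log[H+] = −log(2.72 × 10^-3) = 2.57

pH = 2.57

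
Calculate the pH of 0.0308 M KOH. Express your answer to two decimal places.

pH = 12.49

KOH is a strong base; [OH-] = 0.0308 M.
pOH = -log(0.0308) = 1.51
pH = 14.00 - 1.51 = 12.49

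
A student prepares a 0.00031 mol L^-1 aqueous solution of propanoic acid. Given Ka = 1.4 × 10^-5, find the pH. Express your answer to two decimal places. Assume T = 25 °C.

pH = 4.23

CH3CH2COOH ⇌ CH3CH2COO- + H+
From the ICE table, Ka = [H+]²/(0.00031 − [H+]) = 1.4 × 10^-5.
[H+] is not negligible relative to C₀; solve [H+]² + 1.4e-05·[H+] − 4.34e-09 = 0.
[H+] = (−Ka + √(Ka² + 4·Ka·C₀))/2 = 5.92 × 10^-5 M
pH = −log(5.92 × 10^-5) = 4.23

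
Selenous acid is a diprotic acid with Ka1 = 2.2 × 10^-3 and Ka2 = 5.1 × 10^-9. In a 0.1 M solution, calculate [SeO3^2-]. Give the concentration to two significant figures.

First ionization gives [H+] ≈ [HSeO3-] = 1.38 × 10^-2 M.
Second step: Ka2 = [H+][SeO3^2-]/[HSeO3-] ≈ [SeO3^2-] (since [H+] ≈ [HSeO3-]).
So [SeO3^2-] ≈ Ka2.

5.1 × 10^-9 M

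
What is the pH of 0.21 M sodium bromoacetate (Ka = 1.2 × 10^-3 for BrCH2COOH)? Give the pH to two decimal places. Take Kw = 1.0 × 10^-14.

pH = 8.12

BrCH2COO- is the conjugate base of the weak acid BrCH2COOH.
Kb = Kw/Ka = 1.0×10^-14 / 1.2 × 10^-3 = 8.33 × 10^-12
From the ICE table, Kb = [OH-]²/(0.21 − [OH-]) = 8.33 × 10^-12.
Neglecting [OH-] in the denominator: [OH-] = √(8.33 × 10^-12 × 0.21) = 1.32 × 10^-6 M
Check: 0.00063% ionized — well under 5%, approximation valid.
pOH = −log(1.32 × 10^-6) = 5.88; pH = 14.00 − 5.88 = 8.12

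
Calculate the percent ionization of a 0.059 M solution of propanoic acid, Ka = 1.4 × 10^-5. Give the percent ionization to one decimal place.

CH3CH2COOH ⇌ CH3CH2COO- + H+; let x = [H+] at equilibrium.
x ≈ √(Ka·C₀) = √(1.4 × 10^-5 × 0.059) = 9.09 × 10^-4 M
Fraction ionized = 9.09 × 10^-4 / 0.059 = 0.0154 → 1.5%

1.5%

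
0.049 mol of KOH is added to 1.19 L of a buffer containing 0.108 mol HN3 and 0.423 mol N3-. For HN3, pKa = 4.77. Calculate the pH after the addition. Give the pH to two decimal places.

pH = 5.67

After neutralization: n(HN3) = 0.059 mol, n(N3-) = 0.472 mol.
pH = pKa + log(n_N3-/n_HN3) = 4.77 + log(0.472/0.059) = 4.77 + (+0.903)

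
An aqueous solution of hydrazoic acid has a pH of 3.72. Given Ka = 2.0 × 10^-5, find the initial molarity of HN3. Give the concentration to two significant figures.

[H+] = 10^(-3.72) = 1.91 × 10^-4 M = x
Ka = x²/(C₀ − x) ⇒ C₀ = x + x²/Ka
C₀ = 1.91 × 10^-4 + (1.91 × 10^-4)²/(2.0 × 10^-5) = 2.02 × 10^-3 M

C₀ = 2.0 × 10^-3 M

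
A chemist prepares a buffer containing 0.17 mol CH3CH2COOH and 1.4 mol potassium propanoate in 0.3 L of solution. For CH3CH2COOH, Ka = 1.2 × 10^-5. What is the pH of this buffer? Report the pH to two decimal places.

pKa = −log(1.2 × 10^-5) = 4.921
Using pH = pKa + log([base]/[acid]) with [base]/[acid] = 1.4/0.17:
pH = 4.921 + (+0.916) = 5.84

pH = 5.84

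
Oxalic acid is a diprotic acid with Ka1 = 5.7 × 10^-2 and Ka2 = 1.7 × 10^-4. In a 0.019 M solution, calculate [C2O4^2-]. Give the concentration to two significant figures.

First ionization gives [H+] ≈ [HC2O4-] = 1.50 × 10^-2 M.
Second step: Ka2 = [H+][C2O4^2-]/[HC2O4-] ≈ [C2O4^2-] (since [H+] ≈ [HC2O4-]).
So [C2O4^2-] ≈ Ka2.

1.7 × 10^-4 M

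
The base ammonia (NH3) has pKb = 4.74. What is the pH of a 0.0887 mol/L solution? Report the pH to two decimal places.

pH = 11.10

NH3 + H2O ⇌ NH4+ + OH-
Kb = 10^(−4.74) = 1.82 × 10^-5
From the ICE table, Kb = x²/(0.0887 − x) = 1.82 × 10^-5.
Neglecting x in the denominator: x = √(1.82 × 10^-5 × 0.0887) = 1.27 × 10^-3 M
Check: 1.4% ionized — well under 5%, approximation valid.
pOH = 2.90, so pH = 14.00 − pOH = 11.10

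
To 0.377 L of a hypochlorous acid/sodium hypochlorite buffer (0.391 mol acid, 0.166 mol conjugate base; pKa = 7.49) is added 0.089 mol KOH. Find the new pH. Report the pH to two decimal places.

OH- converts HOCl to OCl-: HOCl → 0.302 mol, OCl- → 0.255 mol.
pH = pKa + log(n_OCl-/n_HOCl) = 7.49 + log(0.255/0.302) = 7.49 + (-0.073)

pH = 7.42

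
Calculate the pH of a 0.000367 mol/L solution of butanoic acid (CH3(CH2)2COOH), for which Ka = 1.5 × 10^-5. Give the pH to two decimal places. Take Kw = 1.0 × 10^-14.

pH = 4.17

CH3(CH2)2COOH ⇌ CH3(CH2)2COO- + H+
Let x = [H+] at equilibrium. Ka = x²/(0.000367 − x).
x is not negligible relative to C₀; solve x² + 1.5e-05·x − 5.5e-09 = 0.
x = [−1.5e-05 + √(1.5e-05² + 2.2e-08)]/2 = 6.71 × 10^-5 M
pH = −log[H+] = −log(6.71 × 10^-5) = 4.17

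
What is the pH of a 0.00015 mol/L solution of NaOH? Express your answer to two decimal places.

NaOH is a strong base; [OH-] = 0.00015 M.
pOH = -log(0.00015) = 3.82
pH = 14.00 - 3.82 = 10.18

pH = 10.18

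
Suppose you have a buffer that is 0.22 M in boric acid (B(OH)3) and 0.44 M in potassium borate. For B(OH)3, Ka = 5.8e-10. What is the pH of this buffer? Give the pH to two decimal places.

pH = 9.54

pKa = −log(5.8 × 10^-10) = 9.237
Henderson–Hasselbalch: pH = pKa + log([B(OH)4-]/[B(OH)3]) = 9.237 + log(0.44/0.22)
pH = 9.237 + (+0.301) = 9.54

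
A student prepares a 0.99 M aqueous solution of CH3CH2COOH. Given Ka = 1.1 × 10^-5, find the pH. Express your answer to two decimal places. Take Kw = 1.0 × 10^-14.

CH3CH2COOH ⇌ CH3CH2COO- + H+
Ka = x²/(0.99 − x) = 1.1 × 10^-5
Since Ka ≪ C₀, x ≈ √(Ka·C₀) = 3.30 × 10^-3 M.
(x/C₀ = 0.33% < 5%, so the approximation holds.)
pH = −log[H+] = −log(3.30 × 10^-3) = 2.48

pH = 2.48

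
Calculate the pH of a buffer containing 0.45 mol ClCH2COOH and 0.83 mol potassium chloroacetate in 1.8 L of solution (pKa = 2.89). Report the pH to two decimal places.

pH = pKa + log([A⁻]/[HA]) = 2.89 + log(0.83/0.45)
pH = 2.89 + (+0.266) = 3.16

pH = 3.16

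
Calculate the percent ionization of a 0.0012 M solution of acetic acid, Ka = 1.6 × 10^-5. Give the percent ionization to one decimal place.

10.9%

CH3COOH ⇌ CH3COO- + H+; let x = [H+] at equilibrium.
Solve x² + 1.6e-05x − 1.92e-08 = 0 → x = 1.31 × 10^-4 M
Fraction ionized = 1.31 × 10^-4 / 0.0012 = 0.1092 → 10.9%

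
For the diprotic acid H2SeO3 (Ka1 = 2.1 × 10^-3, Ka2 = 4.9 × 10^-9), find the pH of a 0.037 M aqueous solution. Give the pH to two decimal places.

pH = 2.11

Since Ka1 ≫ Ka2, the first ionization dominates [H+].
Ka1 = x²/(0.037 − x) = 2.1 × 10^-3
Solving the quadratic: x = (−Ka1 + √(Ka1² + 4·Ka1·C₀))/2 = 7.83 × 10^-3 M
pH = −log(7.83 × 10^-3) = 2.11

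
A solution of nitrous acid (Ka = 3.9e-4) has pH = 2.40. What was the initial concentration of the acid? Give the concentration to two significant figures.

[H+] = 10^(-2.40) = 3.98 × 10^-3 M = x
Ka = x²/(C₀ − x) ⇒ C₀ = x + x²/Ka
C₀ = 3.98 × 10^-3 + (3.98 × 10^-3)²/(3.9 × 10^-4) = 4.46 × 10^-2 M

C₀ = 4.5 × 10^-2 M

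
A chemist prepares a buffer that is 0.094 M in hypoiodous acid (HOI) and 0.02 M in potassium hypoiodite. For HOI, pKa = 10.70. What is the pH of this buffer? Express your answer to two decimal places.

pH = 10.03

Using pH = pKa + log([base]/[acid]) with [base]/[acid] = 0.02/0.094:
pH = 10.70 + (-0.672) = 10.03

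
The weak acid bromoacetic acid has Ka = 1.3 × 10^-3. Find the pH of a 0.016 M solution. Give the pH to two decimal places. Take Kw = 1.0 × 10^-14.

pH = 2.40

BrCH2COOH ⇌ BrCH2COO- + H+
Ka = x²/(0.016 − x) = 1.3 × 10^-3
Here C₀/Ka ≈ 12.3, so the small-x approximation fails. Use the quadratic:
x = [−0.0013 + √(0.0013² + 8.32e-05)]/2 = 3.96 × 10^-3 M
pH = −log[H+] = −log(3.96 × 10^-3) = 2.40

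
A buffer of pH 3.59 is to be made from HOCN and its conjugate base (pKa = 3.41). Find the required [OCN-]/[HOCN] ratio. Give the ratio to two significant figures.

pH = pKa + log(r) ⇒ log(r) = 3.59 − 3.41 = +0.18
r = [OCN-]/[HOCN] = 10^(+0.18) = 1.51

ratio = 1.5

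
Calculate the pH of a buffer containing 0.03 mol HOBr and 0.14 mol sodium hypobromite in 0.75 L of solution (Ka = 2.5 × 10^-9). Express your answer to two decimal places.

pH = 9.27

pKa = −log(2.5 × 10^-9) = 8.602
Using pH = pKa + log([base]/[acid]) with [base]/[acid] = 0.14/0.03:
pH = 8.602 + (+0.669) = 9.27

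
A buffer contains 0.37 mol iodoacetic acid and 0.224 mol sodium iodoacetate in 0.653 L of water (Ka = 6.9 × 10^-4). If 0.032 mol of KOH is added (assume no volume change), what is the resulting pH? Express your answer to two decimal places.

pH = 3.04

After neutralization: n(ICH2COOH) = 0.338 mol, n(ICH2COO-) = 0.256 mol.
pKa = −log(6.9 × 10^-4) = 3.161
pH = pKa + log([A⁻]/[HA]) = 3.161 + log(0.256/0.338) = 3.161 -0.121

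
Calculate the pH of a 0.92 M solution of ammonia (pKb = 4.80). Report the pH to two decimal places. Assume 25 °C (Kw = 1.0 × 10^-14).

pH = 11.58

NH3 + H2O ⇌ NH4+ + OH-
Kb = 10^(−4.80) = 1.58 × 10^-5
Kb = x²/(0.92 − x) = 1.58 × 10^-5
Since Kb ≪ C₀, x ≈ √(Kb·C₀) = 3.81 × 10^-3 M.
pOH = 2.42, so pH = 14.00 − pOH = 11.58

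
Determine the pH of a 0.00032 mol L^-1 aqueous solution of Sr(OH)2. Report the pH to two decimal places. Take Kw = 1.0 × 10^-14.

Sr(OH)2 is a strong base (each formula unit releases 2 OH-); [OH-] = 0.00064 M.
pOH = -log(0.00064) = 3.19
pH = 14.00 - 3.19 = 10.81

pH = 10.81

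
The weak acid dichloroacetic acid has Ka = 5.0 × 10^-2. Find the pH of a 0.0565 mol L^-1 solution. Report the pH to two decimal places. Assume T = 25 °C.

pH = 1.47

Cl2CHCOOH ⇌ Cl2CHCOO- + H+
From the ICE table, Ka = [H+]²/(0.0565 − [H+]) = 5.0 × 10^-2.
Here C₀/Ka ≈ 1.13, so the small-[H+] approximation fails. Use the quadratic:
[H+] = [−0.05 + √(0.05² + 0.0113)]/2 = 3.37 × 10^-2 M
pH = −log(3.37 × 10^-2) = 1.47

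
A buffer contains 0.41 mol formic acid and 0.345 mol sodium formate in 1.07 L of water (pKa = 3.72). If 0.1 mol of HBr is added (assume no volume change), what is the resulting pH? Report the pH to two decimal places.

Added H+ converts HCOO- to HCOOH: HCOOH → 0.51 mol, HCOO- → 0.245 mol.
pH = pKa + log(n_HCOO-/n_HCOOH) = 3.72 + log(0.245/0.51) = 3.72 + (-0.318)

pH = 3.40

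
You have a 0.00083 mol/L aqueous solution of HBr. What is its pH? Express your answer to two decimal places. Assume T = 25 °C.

pH = 3.08

HBr is a strong acid and dissociates completely, so [H+] = 0.00083 M.
pH = -log(0.00083) = 3.08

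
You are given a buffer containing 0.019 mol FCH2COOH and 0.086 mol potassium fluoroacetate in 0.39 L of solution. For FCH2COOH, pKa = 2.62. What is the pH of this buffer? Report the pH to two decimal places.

Using pH = pKa + log([base]/[acid]) with [base]/[acid] = 0.086/0.019:
pH = 2.62 + (+0.656) = 3.28

pH = 3.28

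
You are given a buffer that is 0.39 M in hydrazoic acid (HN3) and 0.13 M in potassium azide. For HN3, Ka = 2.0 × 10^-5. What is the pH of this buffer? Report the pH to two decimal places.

pH = 4.22

pKa = −log(2.0 × 10^-5) = 4.699
Using pH = pKa + log([base]/[acid]) with [base]/[acid] = 0.13/0.39:
pH = 4.699 + (-0.477) = 4.22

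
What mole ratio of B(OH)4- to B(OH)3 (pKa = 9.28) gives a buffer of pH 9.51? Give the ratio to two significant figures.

ratio = 1.7

pH = pKa + log(r) ⇒ log(r) = 9.51 − 9.28 = +0.23
r = [B(OH)4-]/[B(OH)3] = 10^(+0.23) = 1.7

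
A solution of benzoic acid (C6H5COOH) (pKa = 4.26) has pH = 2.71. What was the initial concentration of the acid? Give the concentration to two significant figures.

[H+] = 10^(-2.71) = 1.95 × 10^-3 M = x
Ka = 10^(−4.26) = 5.50 × 10^-5
Ka = x²/(C₀ − x) ⇒ C₀ = x + x²/Ka
C₀ = 1.95 × 10^-3 + (1.95 × 10^-3)²/(5.50 × 10^-5) = 7.11 × 10^-2 M

C₀ = 7.1 × 10^-2 M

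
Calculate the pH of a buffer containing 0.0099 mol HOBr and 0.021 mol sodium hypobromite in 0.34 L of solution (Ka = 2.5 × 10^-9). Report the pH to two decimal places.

pKa = −log(2.5 × 10^-9) = 8.602
Using pH = pKa + log([base]/[acid]) with [base]/[acid] = 0.021/0.0099:
pH = 8.602 + (+0.327) = 8.93

pH = 8.93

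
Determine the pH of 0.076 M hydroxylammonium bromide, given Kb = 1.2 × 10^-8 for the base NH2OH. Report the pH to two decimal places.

pH = 3.60

NH3OH+ is the conjugate acid of the weak base NH2OH.
Ka = Kw/Kb = 1.0×10^-14 / 1.2 × 10^-8 = 8.33 × 10^-7
Let x = [H+] at equilibrium. Ka = x²/(0.076 − x).
Since Ka ≪ C₀, x ≈ √(Ka·C₀) = 2.52 × 10^-4 M.
pH = −log(2.52 × 10^-4) = 3.60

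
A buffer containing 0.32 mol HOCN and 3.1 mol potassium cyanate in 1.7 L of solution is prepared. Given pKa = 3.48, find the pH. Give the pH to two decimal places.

pH = pKa + log([A⁻]/[HA]) = 3.48 + log(3.1/0.32)
pH = 3.48 + (+0.986) = 4.47

pH = 4.47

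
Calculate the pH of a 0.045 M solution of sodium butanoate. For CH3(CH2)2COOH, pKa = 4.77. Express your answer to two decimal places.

pH = 8.71

CH3(CH2)2COO- is the conjugate base of the weak acid CH3(CH2)2COOH.
Ka = 10^(−4.77) = 1.70 × 10^-5
Kb = Kw/Ka = 1.0×10^-14 / 1.70 × 10^-5 = 5.88 × 10^-10
Kb = [OH-]²/(0.045 − [OH-]) = 5.88 × 10^-10
Since Kb ≪ C₀, [OH-] ≈ √(Kb·C₀) = 5.14 × 10^-6 M.
pOH = −log(5.14 × 10^-6) = 5.29; pH = 14.00 − 5.29 = 8.71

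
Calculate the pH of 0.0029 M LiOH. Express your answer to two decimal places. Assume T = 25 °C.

LiOH is a strong base; [OH-] = 0.0029 M.
pOH = -log(0.0029) = 2.54
pH = 14.00 - 2.54 = 11.46

pH = 11.46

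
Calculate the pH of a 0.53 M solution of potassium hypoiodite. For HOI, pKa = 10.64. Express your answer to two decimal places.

OI- is the conjugate base of the weak acid HOI.
Ka = 10^(−10.64) = 2.29 × 10^-11
Kb = Kw/Ka = 1.0×10^-14 / 2.29 × 10^-11 = 4.37 × 10^-4
From the ICE table, Kb = [OH-]²/(0.53 − [OH-]) = 4.37 × 10^-4.
Since Kb ≪ C₀, [OH-] ≈ √(Kb·C₀) = 1.52 × 10^-2 M.
pOH = 1.82, so pH = 14.00 − pOH = 12.18

pH = 12.18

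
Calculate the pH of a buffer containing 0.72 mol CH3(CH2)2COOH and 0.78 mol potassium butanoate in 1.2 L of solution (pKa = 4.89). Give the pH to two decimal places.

Henderson–Hasselbalch: pH = pKa + log([CH3(CH2)2COO-]/[CH3(CH2)2COOH]) = 4.89 + log(0.78/0.72)
pH = 4.89 + (+0.035) = 4.92

pH = 4.92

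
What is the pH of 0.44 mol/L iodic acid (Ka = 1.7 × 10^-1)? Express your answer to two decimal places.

pH = 0.70

HIO3 ⇌ IO3- + H+
Let x = [H+] at equilibrium. Ka = x²/(0.44 − x).
Here C₀/Ka ≈ 2.59, so the small-x approximation fails. Use the quadratic:
x = (−Ka + √(Ka² + 4·Ka·C₀))/2 = 2.01 × 10^-1 M
pH = −log(2.01 × 10^-1) = 0.70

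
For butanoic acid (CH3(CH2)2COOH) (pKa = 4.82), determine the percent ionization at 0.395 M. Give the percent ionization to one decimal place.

0.6%

CH3(CH2)2COOH ⇌ CH3(CH2)2COO- + H+; let x = [H+] at equilibrium.
Ka = 10^(−4.82) = 1.51 × 10^-5
x ≈ √(Ka·C₀) = √(1.51 × 10^-5 × 0.395) = 2.44 × 10^-3 M
% ionization = x/C₀ × 100% = 2.44 × 10^-3/0.395 × 100% = 0.6%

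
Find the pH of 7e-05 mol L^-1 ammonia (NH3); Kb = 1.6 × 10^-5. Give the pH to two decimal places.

pH = 9.42

NH3 + H2O ⇌ NH4+ + OH-
Kb = [OH-]²/(7e-05 − [OH-]) = 1.6 × 10^-5
[OH-] is not negligible relative to C₀; solve [OH-]² + 1.6e-05·[OH-] − 1.12e-09 = 0.
[OH-] = (−Kb + √(Kb² + 4·Kb·C₀))/2 = 2.64 × 10^-5 M
pOH = 4.58, so pH = 14.00 − pOH = 9.42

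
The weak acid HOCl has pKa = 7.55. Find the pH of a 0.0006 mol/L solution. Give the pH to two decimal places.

pH = 5.39

HOCl ⇌ OCl- + H+
Ka = 10^(−7.55) = 2.82 × 10^-8
From the ICE table, Ka = [H+]²/(0.0006 − [H+]) = 2.82 × 10^-8.
Neglecting [H+] in the denominator: [H+] = √(2.82 × 10^-8 × 0.0006) = 4.11 × 10^-6 M
pH = −log[H+] = −log(4.11 × 10^-6) = 5.39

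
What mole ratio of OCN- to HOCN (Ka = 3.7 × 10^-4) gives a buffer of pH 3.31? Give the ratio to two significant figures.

pKa = -log(3.7 × 10^-4) = 3.432
pH = pKa + log(r) ⇒ log(r) = 3.31 − 3.432 = -0.122
r = [OCN-]/[HOCN] = 10^(-0.122) = 0.755

ratio = 0.76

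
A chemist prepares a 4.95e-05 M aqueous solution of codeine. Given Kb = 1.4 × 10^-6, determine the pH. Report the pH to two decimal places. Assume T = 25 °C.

C18H21NO3 + H2O ⇌ C18H22NO3+ + OH-
Let x = [OH-] at equilibrium. Kb = x²/(4.95e-05 − x).
The 5% rule fails; solving x² + Kb·x − Kb·C₀ = 0 exactly:
x = (−Kb + √(Kb² + 4·Kb·C₀))/2 = 7.65 × 10^-6 M
pOH = 5.12, so pH = 14.00 − pOH = 8.88

pH = 8.88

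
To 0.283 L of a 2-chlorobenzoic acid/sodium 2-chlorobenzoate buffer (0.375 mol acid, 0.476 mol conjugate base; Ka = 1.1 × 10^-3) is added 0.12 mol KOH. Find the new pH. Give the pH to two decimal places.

OH- converts ClC6H4COOH to ClC6H4COO-: ClC6H4COOH → 0.255 mol, ClC6H4COO- → 0.596 mol.
pKa = −log(1.1 × 10^-3) = 2.959
pH = pKa + log([A⁻]/[HA]) = 2.959 + log(0.596/0.255) = 2.959 +0.369

pH = 3.33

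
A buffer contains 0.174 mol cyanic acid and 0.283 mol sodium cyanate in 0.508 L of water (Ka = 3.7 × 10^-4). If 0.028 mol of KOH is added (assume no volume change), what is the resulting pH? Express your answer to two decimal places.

After neutralization: n(HOCN) = 0.146 mol, n(OCN-) = 0.311 mol.
pKa = −log(3.7 × 10^-4) = 3.432
Henderson–Hasselbalch with mole ratio 0.311/0.146: pH = 3.432 + (+0.328)

pH = 3.76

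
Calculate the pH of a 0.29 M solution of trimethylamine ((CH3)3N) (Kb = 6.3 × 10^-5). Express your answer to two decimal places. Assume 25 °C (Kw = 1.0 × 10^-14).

(CH3)3N + H2O ⇌ (CH3)3NH+ + OH-
From the ICE table, Kb = [OH-]²/(0.29 − [OH-]) = 6.3 × 10^-5.
Since Kb ≪ C₀, [OH-] ≈ √(Kb·C₀) = 4.27 × 10^-3 M.
pOH = −log(4.27 × 10^-3) = 2.37; pH = 14.00 − 2.37 = 11.63

pH = 11.63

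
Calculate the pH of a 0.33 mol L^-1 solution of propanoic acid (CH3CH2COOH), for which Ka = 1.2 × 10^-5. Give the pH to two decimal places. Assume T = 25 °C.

pH = 2.70

CH3CH2COOH ⇌ CH3CH2COO- + H+
Let x = [H+] at equilibrium. Ka = x²/(0.33 − x).
Since Ka ≪ C₀, x ≈ √(Ka·C₀) = 1.99 × 10^-3 M.
pH = −log[H+] = −log(1.99 × 10^-3) = 2.70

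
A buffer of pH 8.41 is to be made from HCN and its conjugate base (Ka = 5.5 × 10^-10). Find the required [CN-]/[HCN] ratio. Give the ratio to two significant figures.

ratio = 0.14

pKa = -log(5.5 × 10^-10) = 9.260
pH = pKa + log(r) ⇒ log(r) = 8.41 − 9.260 = -0.850
r = [CN-]/[HCN] = 10^(-0.850) = 0.141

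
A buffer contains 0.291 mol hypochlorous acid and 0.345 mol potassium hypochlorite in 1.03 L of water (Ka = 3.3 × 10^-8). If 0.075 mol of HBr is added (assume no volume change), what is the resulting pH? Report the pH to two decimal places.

pH = 7.35

After neutralization: n(HOCl) = 0.366 mol, n(OCl-) = 0.27 mol.
pKa = −log(3.3 × 10^-8) = 7.481
pH = pKa + log(n_OCl-/n_HOCl) = 7.481 + log(0.27/0.366) = 7.481 + (-0.132)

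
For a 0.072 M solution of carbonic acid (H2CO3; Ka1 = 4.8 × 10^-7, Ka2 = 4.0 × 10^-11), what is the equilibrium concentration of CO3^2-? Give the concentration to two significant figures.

First ionization gives [H+] ≈ [HCO3-] = 1.86 × 10^-4 M.
Second step: Ka2 = [H+][CO3^2-]/[HCO3-] ≈ [CO3^2-] (since [H+] ≈ [HCO3-]).
So [CO3^2-] ≈ Ka2.

4.0 × 10^-11 M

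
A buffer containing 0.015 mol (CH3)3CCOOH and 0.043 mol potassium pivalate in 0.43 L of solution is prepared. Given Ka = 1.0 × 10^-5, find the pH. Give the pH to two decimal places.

pKa = −log(1.0 × 10^-5) = 5.000
Henderson–Hasselbalch: pH = pKa + log([(CH3)3CCOO-]/[(CH3)3CCOOH]) = 5.000 + log(0.043/0.015)
pH = 5.000 + (+0.457) = 5.46

pH = 5.46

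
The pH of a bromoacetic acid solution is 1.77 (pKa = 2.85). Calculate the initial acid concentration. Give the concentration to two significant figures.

C₀ = 2.2 × 10^-1 M

[H+] = 10^(-1.77) = 1.70 × 10^-2 M = x
Ka = 10^(−2.85) = 1.41 × 10^-3
Ka = x²/(C₀ − x) ⇒ C₀ = x + x²/Ka
C₀ = 1.70 × 10^-2 + (1.70 × 10^-2)²/(1.41 × 10^-3) = 2.22 × 10^-1 M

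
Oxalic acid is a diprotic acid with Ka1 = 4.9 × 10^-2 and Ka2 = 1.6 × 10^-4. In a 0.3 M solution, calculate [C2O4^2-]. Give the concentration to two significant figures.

1.6 × 10^-4 M

First ionization gives [H+] ≈ [HC2O4-] = 9.92 × 10^-2 M.
Second step: Ka2 = [H+][C2O4^2-]/[HC2O4-] ≈ [C2O4^2-] (since [H+] ≈ [HC2O4-]).
So [C2O4^2-] ≈ Ka2.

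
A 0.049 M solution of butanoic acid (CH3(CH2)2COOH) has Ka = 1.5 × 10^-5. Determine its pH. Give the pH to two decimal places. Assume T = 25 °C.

pH = 3.07

CH3(CH2)2COOH ⇌ CH3(CH2)2COO- + H+
From the ICE table, Ka = [H+]²/(0.049 − [H+]) = 1.5 × 10^-5.
Since Ka ≪ C₀, [H+] ≈ √(Ka·C₀) = 8.57 × 10^-4 M.
pH = −log(8.57 × 10^-4) = 3.07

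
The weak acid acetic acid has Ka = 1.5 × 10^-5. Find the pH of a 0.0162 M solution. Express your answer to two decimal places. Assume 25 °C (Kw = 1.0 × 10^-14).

CH3COOH ⇌ CH3COO- + H+
From the ICE table, Ka = x²/(0.0162 − x) = 1.5 × 10^-5.
Since Ka ≪ C₀, x ≈ √(Ka·C₀) = 4.93 × 10^-4 M.
pH = −log[H+] = −log(4.93 × 10^-4) = 3.31

pH = 3.31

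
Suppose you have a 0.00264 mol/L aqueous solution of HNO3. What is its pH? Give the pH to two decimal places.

HNO3 is a strong acid and dissociates completely, so [H+] = 0.00264 M.
pH = -log(0.00264) = 2.58

pH = 2.58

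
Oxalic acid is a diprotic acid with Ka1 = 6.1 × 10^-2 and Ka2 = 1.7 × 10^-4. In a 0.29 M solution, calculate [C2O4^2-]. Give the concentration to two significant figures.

1.7 × 10^-4 M

First ionization gives [H+] ≈ [HC2O4-] = 1.06 × 10^-1 M.
Second step: Ka2 = [H+][C2O4^2-]/[HC2O4-] ≈ [C2O4^2-] (since [H+] ≈ [HC2O4-]).
So [C2O4^2-] ≈ Ka2.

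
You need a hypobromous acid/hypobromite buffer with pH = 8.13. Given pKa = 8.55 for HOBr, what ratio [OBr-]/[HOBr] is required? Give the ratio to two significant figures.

pH = pKa + log(r) ⇒ log(r) = 8.13 − 8.55 = -0.42
r = [OBr-]/[HOBr] = 10^(-0.42) = 0.38

ratio = 0.38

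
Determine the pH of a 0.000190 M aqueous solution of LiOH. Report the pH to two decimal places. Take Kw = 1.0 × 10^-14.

LiOH is a strong base; [OH-] = 0.00019 M.
pOH = -log(0.00019) = 3.72
pH = 14.00 - 3.72 = 10.28

pH = 10.28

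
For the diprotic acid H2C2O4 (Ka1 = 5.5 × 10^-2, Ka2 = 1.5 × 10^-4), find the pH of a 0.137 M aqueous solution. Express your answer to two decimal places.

pH = 1.20

Since Ka1 ≫ Ka2, the first ionization dominates [H+].
Ka1 = x²/(0.137 − x) = 5.5 × 10^-2
Solving the quadratic: x = (−Ka1 + √(Ka1² + 4·Ka1·C₀))/2 = 6.36 × 10^-2 M
pH = −log(6.36 × 10^-2) = 1.20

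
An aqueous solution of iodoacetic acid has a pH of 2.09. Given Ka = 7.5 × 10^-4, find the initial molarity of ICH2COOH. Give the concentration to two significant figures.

[H+] = 10^(-2.09) = 8.13 × 10^-3 M = x
Ka = x²/(C₀ − x) ⇒ C₀ = x + x²/Ka
C₀ = 8.13 × 10^-3 + (8.13 × 10^-3)²/(7.5 × 10^-4) = 9.63 × 10^-2 M

C₀ = 9.6 × 10^-2 M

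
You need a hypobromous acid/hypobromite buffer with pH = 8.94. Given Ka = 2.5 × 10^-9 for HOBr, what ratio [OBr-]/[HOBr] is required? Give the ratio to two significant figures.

ratio = 2.2

pKa = -log(2.5 × 10^-9) = 8.602
pH = pKa + log(r) ⇒ log(r) = 8.94 − 8.602 = +0.338
r = [OBr-]/[HOBr] = 10^(+0.338) = 2.18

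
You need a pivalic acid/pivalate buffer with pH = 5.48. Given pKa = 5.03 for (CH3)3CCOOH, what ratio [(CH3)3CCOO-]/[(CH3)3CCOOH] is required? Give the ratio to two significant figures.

pH = pKa + log(r) ⇒ log(r) = 5.48 − 5.03 = +0.45
r = [(CH3)3CCOO-]/[(CH3)3CCOOH] = 10^(+0.45) = 2.82

ratio = 2.8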